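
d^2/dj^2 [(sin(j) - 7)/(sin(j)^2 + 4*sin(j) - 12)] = (-9*sin(j)^5 + 32*sin(j)^4 + 358*sin(j)^2 + 223*sin(j)/2 - 6*sin(3*j) + sin(5*j)/2 - 296)/((sin(j) - 2)^3*(sin(j) + 6)^3)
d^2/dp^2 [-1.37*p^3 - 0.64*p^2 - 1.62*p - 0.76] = -8.22*p - 1.28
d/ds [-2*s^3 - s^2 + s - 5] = -6*s^2 - 2*s + 1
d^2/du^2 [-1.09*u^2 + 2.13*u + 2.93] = -2.18000000000000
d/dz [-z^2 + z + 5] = 1 - 2*z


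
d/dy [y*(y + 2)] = 2*y + 2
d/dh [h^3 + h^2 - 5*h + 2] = 3*h^2 + 2*h - 5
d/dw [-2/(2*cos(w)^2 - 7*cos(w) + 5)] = 2*(7 - 4*cos(w))*sin(w)/(-7*cos(w) + cos(2*w) + 6)^2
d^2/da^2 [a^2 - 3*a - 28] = 2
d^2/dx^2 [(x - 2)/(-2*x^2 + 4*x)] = -1/x^3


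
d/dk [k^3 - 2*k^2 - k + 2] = 3*k^2 - 4*k - 1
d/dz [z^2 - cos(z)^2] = 2*z + sin(2*z)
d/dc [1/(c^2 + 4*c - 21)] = 2*(-c - 2)/(c^2 + 4*c - 21)^2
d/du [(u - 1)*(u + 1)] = 2*u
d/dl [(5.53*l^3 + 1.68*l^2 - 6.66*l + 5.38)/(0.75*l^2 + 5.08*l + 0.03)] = (4.1475*l^4 + 56.1848*l^3 + 14.0271*l^2 - 7.9692*l - 27.5302)/(0.5625*l^4 + 7.62*l^3 + 25.8514*l^2 + 0.3048*l + 0.0009)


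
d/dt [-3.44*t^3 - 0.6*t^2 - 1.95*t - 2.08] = -10.32*t^2 - 1.2*t - 1.95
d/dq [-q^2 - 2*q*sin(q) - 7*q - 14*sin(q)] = -2*q*cos(q) - 2*q - 2*sin(q) - 14*cos(q) - 7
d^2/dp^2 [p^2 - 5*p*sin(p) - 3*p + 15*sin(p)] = 5*p*sin(p) - 15*sin(p) - 10*cos(p) + 2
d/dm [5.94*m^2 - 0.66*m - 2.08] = 11.88*m - 0.66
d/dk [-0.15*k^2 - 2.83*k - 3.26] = -0.3*k - 2.83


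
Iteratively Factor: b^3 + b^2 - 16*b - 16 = (b + 1)*(b^2 - 16) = (b - 4)*(b + 1)*(b + 4)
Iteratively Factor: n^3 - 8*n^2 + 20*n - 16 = (n - 2)*(n^2 - 6*n + 8) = (n - 2)^2*(n - 4)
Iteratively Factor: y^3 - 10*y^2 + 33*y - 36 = (y - 4)*(y^2 - 6*y + 9) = (y - 4)*(y - 3)*(y - 3)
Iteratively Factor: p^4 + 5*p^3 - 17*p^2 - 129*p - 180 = (p - 5)*(p^3 + 10*p^2 + 33*p + 36) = (p - 5)*(p + 3)*(p^2 + 7*p + 12) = (p - 5)*(p + 3)*(p + 4)*(p + 3)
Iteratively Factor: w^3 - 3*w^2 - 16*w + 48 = (w - 4)*(w^2 + w - 12) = (w - 4)*(w - 3)*(w + 4)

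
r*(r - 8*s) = r^2 - 8*r*s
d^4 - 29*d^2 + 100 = (d - 5)*(d - 2)*(d + 2)*(d + 5)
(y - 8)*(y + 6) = y^2 - 2*y - 48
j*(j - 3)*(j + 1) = j^3 - 2*j^2 - 3*j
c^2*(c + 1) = c^3 + c^2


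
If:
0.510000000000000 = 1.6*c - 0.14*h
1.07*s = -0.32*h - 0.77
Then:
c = 0.108203125 - 0.292578125*s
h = -3.34375*s - 2.40625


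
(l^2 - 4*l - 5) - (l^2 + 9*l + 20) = -13*l - 25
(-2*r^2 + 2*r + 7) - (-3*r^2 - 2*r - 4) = r^2 + 4*r + 11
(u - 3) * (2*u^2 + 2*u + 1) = 2*u^3 - 4*u^2 - 5*u - 3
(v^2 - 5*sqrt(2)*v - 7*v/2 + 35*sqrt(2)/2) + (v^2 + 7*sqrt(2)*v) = 2*v^2 - 7*v/2 + 2*sqrt(2)*v + 35*sqrt(2)/2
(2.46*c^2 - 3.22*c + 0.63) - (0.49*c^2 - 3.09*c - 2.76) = 1.97*c^2 - 0.13*c + 3.39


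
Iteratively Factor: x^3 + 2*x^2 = (x + 2)*(x^2) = x*(x + 2)*(x)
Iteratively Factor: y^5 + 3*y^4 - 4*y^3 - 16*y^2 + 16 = (y + 2)*(y^4 + y^3 - 6*y^2 - 4*y + 8) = (y + 2)^2*(y^3 - y^2 - 4*y + 4) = (y - 2)*(y + 2)^2*(y^2 + y - 2) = (y - 2)*(y - 1)*(y + 2)^2*(y + 2)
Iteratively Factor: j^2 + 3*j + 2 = (j + 2)*(j + 1)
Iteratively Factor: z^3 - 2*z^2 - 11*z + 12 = (z + 3)*(z^2 - 5*z + 4) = (z - 4)*(z + 3)*(z - 1)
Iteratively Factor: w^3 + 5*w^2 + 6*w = (w + 2)*(w^2 + 3*w) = (w + 2)*(w + 3)*(w)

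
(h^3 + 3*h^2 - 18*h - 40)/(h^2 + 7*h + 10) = h - 4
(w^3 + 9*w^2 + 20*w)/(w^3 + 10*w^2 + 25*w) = (w + 4)/(w + 5)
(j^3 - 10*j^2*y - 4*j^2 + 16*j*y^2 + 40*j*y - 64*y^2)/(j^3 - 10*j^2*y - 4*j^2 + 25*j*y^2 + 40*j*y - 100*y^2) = (j^2 - 10*j*y + 16*y^2)/(j^2 - 10*j*y + 25*y^2)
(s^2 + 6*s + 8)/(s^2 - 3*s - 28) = (s + 2)/(s - 7)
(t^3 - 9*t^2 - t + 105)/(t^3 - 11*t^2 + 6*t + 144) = (t^2 - 12*t + 35)/(t^2 - 14*t + 48)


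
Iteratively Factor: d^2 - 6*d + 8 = (d - 2)*(d - 4)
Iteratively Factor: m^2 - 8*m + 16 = (m - 4)*(m - 4)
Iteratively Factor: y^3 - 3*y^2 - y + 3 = (y + 1)*(y^2 - 4*y + 3) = (y - 1)*(y + 1)*(y - 3)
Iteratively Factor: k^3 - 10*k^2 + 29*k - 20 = (k - 1)*(k^2 - 9*k + 20) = (k - 4)*(k - 1)*(k - 5)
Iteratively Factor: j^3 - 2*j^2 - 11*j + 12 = (j - 1)*(j^2 - j - 12) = (j - 1)*(j + 3)*(j - 4)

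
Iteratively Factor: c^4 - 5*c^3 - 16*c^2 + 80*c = (c - 5)*(c^3 - 16*c) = c*(c - 5)*(c^2 - 16) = c*(c - 5)*(c - 4)*(c + 4)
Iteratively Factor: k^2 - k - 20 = (k - 5)*(k + 4)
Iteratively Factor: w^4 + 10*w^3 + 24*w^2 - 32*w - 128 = (w + 4)*(w^3 + 6*w^2 - 32) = (w + 4)^2*(w^2 + 2*w - 8) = (w + 4)^3*(w - 2)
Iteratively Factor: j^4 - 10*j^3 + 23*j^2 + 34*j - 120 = (j - 4)*(j^3 - 6*j^2 - j + 30) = (j - 5)*(j - 4)*(j^2 - j - 6) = (j - 5)*(j - 4)*(j - 3)*(j + 2)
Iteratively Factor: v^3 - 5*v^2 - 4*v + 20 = (v - 5)*(v^2 - 4) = (v - 5)*(v - 2)*(v + 2)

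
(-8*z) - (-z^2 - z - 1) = z^2 - 7*z + 1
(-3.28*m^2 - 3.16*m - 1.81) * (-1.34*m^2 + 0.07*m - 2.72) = 4.3952*m^4 + 4.0048*m^3 + 11.1258*m^2 + 8.4685*m + 4.9232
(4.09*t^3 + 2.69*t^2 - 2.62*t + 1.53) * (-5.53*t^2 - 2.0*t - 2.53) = -22.6177*t^5 - 23.0557*t^4 - 1.2391*t^3 - 10.0266*t^2 + 3.5686*t - 3.8709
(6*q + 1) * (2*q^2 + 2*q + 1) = 12*q^3 + 14*q^2 + 8*q + 1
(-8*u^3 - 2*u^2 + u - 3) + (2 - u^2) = -8*u^3 - 3*u^2 + u - 1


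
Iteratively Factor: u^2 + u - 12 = (u - 3)*(u + 4)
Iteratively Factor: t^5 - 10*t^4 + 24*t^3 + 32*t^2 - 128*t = (t - 4)*(t^4 - 6*t^3 + 32*t) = t*(t - 4)*(t^3 - 6*t^2 + 32) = t*(t - 4)^2*(t^2 - 2*t - 8) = t*(t - 4)^3*(t + 2)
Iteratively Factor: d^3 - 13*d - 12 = (d - 4)*(d^2 + 4*d + 3) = (d - 4)*(d + 1)*(d + 3)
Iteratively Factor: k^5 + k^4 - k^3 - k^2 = (k + 1)*(k^4 - k^2) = k*(k + 1)*(k^3 - k) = k*(k - 1)*(k + 1)*(k^2 + k) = k^2*(k - 1)*(k + 1)*(k + 1)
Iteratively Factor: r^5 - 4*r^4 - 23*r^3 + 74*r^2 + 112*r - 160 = (r - 5)*(r^4 + r^3 - 18*r^2 - 16*r + 32) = (r - 5)*(r - 1)*(r^3 + 2*r^2 - 16*r - 32) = (r - 5)*(r - 1)*(r + 2)*(r^2 - 16) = (r - 5)*(r - 1)*(r + 2)*(r + 4)*(r - 4)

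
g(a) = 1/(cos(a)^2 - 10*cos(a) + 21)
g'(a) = (2*sin(a)*cos(a) - 10*sin(a))/(cos(a)^2 - 10*cos(a) + 21)^2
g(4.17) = 0.04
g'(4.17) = 0.01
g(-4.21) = 0.04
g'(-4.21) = -0.01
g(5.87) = 0.08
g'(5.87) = 0.02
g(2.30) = 0.04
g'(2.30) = -0.01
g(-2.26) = 0.04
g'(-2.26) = 0.01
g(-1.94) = 0.04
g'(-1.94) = 0.02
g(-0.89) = 0.07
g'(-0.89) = 0.03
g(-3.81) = 0.03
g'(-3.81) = -0.01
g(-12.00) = 0.08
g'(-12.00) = -0.03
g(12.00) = 0.08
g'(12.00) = 0.03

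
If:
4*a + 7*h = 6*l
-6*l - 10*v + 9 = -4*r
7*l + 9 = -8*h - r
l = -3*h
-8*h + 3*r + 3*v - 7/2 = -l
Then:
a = -965/196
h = 193/245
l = -579/245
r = 304/245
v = 197/70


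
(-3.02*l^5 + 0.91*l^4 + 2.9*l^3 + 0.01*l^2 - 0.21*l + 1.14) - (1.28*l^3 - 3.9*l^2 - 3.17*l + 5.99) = -3.02*l^5 + 0.91*l^4 + 1.62*l^3 + 3.91*l^2 + 2.96*l - 4.85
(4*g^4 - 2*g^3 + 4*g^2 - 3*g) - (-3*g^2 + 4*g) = 4*g^4 - 2*g^3 + 7*g^2 - 7*g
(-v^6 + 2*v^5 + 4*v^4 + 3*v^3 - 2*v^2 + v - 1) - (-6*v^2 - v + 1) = -v^6 + 2*v^5 + 4*v^4 + 3*v^3 + 4*v^2 + 2*v - 2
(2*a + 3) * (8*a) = 16*a^2 + 24*a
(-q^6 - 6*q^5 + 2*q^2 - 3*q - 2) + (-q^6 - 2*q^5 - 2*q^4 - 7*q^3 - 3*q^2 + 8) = -2*q^6 - 8*q^5 - 2*q^4 - 7*q^3 - q^2 - 3*q + 6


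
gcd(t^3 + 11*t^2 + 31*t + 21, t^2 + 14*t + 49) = t + 7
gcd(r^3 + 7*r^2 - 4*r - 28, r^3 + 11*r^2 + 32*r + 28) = r^2 + 9*r + 14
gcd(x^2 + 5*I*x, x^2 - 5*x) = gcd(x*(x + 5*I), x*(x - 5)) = x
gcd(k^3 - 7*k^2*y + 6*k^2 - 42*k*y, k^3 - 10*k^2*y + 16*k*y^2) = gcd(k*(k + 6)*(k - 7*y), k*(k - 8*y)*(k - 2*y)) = k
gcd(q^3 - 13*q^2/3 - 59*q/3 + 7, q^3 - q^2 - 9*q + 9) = q + 3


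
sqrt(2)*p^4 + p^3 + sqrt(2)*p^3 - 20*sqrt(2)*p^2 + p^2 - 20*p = p*(p - 4)*(p + 5)*(sqrt(2)*p + 1)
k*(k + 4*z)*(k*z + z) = k^3*z + 4*k^2*z^2 + k^2*z + 4*k*z^2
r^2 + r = r*(r + 1)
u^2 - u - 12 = (u - 4)*(u + 3)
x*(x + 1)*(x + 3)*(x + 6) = x^4 + 10*x^3 + 27*x^2 + 18*x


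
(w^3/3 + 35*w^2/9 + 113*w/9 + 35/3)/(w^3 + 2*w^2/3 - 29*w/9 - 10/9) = (3*w^3 + 35*w^2 + 113*w + 105)/(9*w^3 + 6*w^2 - 29*w - 10)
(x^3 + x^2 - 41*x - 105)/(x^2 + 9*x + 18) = (x^2 - 2*x - 35)/(x + 6)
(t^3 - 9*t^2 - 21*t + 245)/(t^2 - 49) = (t^2 - 2*t - 35)/(t + 7)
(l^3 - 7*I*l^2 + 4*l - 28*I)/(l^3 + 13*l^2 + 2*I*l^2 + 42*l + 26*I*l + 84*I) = (l^2 - 9*I*l - 14)/(l^2 + 13*l + 42)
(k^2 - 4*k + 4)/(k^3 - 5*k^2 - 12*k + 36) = (k - 2)/(k^2 - 3*k - 18)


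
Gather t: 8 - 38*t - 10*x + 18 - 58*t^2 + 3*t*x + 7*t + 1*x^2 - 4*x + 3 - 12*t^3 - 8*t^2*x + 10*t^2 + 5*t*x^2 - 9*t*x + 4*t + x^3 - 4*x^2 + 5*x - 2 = -12*t^3 + t^2*(-8*x - 48) + t*(5*x^2 - 6*x - 27) + x^3 - 3*x^2 - 9*x + 27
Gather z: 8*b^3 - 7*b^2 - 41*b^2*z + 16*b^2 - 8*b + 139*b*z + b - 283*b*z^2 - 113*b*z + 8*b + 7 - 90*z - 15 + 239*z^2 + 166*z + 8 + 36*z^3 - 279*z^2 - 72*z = 8*b^3 + 9*b^2 + b + 36*z^3 + z^2*(-283*b - 40) + z*(-41*b^2 + 26*b + 4)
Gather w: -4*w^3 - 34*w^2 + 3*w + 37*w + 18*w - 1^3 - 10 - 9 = -4*w^3 - 34*w^2 + 58*w - 20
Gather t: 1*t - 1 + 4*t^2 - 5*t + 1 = 4*t^2 - 4*t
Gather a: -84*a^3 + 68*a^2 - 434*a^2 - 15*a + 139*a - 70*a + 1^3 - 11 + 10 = -84*a^3 - 366*a^2 + 54*a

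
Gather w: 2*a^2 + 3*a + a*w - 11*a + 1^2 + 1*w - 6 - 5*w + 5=2*a^2 - 8*a + w*(a - 4)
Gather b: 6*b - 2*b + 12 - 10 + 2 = 4*b + 4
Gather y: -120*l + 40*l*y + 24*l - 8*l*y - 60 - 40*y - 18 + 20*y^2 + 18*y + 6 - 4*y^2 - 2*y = -96*l + 16*y^2 + y*(32*l - 24) - 72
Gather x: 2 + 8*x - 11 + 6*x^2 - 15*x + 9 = 6*x^2 - 7*x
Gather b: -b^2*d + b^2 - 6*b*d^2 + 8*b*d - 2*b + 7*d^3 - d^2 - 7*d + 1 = b^2*(1 - d) + b*(-6*d^2 + 8*d - 2) + 7*d^3 - d^2 - 7*d + 1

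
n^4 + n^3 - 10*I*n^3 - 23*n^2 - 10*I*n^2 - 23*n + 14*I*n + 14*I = (n + 1)*(n - 7*I)*(n - 2*I)*(n - I)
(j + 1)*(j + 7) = j^2 + 8*j + 7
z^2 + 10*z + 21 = (z + 3)*(z + 7)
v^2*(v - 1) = v^3 - v^2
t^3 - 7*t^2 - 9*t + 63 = (t - 7)*(t - 3)*(t + 3)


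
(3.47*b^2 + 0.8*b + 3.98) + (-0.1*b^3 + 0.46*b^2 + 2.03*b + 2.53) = -0.1*b^3 + 3.93*b^2 + 2.83*b + 6.51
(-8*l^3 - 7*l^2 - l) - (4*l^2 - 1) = -8*l^3 - 11*l^2 - l + 1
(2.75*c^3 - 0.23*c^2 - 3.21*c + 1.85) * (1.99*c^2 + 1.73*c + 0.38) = 5.4725*c^5 + 4.2998*c^4 - 5.7408*c^3 - 1.9592*c^2 + 1.9807*c + 0.703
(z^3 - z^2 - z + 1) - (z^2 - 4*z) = z^3 - 2*z^2 + 3*z + 1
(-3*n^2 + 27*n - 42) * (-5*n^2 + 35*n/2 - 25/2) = 15*n^4 - 375*n^3/2 + 720*n^2 - 2145*n/2 + 525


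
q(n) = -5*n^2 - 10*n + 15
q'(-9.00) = 80.00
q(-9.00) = -300.00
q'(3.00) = -40.00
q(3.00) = -60.00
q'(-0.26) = -7.40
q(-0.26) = 17.26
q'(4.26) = -52.60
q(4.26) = -118.34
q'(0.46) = -14.60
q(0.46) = 9.34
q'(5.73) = -67.30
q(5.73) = -206.46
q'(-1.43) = 4.30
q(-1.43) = 19.08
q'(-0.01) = -9.90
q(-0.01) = 15.10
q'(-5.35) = 43.50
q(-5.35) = -74.61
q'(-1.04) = 0.40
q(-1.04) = 19.99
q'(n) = -10*n - 10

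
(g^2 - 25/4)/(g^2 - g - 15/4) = (2*g + 5)/(2*g + 3)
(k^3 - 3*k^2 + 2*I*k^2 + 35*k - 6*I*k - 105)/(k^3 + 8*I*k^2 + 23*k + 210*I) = (k - 3)/(k + 6*I)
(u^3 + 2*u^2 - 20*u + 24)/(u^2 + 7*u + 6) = (u^2 - 4*u + 4)/(u + 1)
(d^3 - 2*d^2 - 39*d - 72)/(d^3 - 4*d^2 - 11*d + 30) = (d^2 - 5*d - 24)/(d^2 - 7*d + 10)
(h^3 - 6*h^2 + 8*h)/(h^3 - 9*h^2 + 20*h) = (h - 2)/(h - 5)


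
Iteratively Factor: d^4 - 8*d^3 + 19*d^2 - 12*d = (d - 3)*(d^3 - 5*d^2 + 4*d) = d*(d - 3)*(d^2 - 5*d + 4) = d*(d - 3)*(d - 1)*(d - 4)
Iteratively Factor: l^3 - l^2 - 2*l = (l + 1)*(l^2 - 2*l) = l*(l + 1)*(l - 2)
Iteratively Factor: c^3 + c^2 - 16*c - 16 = (c - 4)*(c^2 + 5*c + 4) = (c - 4)*(c + 1)*(c + 4)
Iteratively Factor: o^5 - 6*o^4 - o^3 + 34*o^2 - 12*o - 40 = (o - 2)*(o^4 - 4*o^3 - 9*o^2 + 16*o + 20) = (o - 2)*(o + 2)*(o^3 - 6*o^2 + 3*o + 10) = (o - 2)^2*(o + 2)*(o^2 - 4*o - 5) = (o - 5)*(o - 2)^2*(o + 2)*(o + 1)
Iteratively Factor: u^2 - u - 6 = (u + 2)*(u - 3)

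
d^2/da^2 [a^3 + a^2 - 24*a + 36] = 6*a + 2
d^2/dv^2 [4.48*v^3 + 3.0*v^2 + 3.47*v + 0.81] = 26.88*v + 6.0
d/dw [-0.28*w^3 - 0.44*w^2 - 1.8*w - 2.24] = -0.84*w^2 - 0.88*w - 1.8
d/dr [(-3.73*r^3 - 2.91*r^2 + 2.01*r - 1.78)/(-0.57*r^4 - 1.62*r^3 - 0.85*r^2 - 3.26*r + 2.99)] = (-2.1261*r^6 - 3.3174*r^5 + 1.8934*r^4 + 26.7736*r^3 - 30.9138*r^2 - 20.4278*r + 0.207100000000001)/(0.3249*r^8 + 1.8468*r^7 + 3.5934*r^6 + 6.4704*r^5 + 7.8763*r^4 - 4.1456*r^3 + 5.5446*r^2 - 19.4948*r + 8.9401)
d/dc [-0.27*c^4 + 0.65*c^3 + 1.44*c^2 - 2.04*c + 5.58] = -1.08*c^3 + 1.95*c^2 + 2.88*c - 2.04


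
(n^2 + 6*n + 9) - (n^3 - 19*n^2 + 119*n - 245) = -n^3 + 20*n^2 - 113*n + 254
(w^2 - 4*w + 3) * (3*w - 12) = 3*w^3 - 24*w^2 + 57*w - 36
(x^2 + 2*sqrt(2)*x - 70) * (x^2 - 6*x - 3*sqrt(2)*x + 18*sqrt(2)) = x^4 - 6*x^3 - sqrt(2)*x^3 - 82*x^2 + 6*sqrt(2)*x^2 + 210*sqrt(2)*x + 492*x - 1260*sqrt(2)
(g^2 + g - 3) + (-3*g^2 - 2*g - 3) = -2*g^2 - g - 6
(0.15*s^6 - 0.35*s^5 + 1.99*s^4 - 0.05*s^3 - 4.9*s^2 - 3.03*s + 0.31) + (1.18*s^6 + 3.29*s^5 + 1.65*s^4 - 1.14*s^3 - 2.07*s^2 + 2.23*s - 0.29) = 1.33*s^6 + 2.94*s^5 + 3.64*s^4 - 1.19*s^3 - 6.97*s^2 - 0.8*s + 0.02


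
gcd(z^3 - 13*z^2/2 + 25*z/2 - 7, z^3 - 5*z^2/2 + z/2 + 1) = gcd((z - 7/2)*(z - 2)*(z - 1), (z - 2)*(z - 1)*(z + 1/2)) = z^2 - 3*z + 2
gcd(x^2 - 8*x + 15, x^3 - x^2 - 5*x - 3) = x - 3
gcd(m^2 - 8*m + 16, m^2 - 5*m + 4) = m - 4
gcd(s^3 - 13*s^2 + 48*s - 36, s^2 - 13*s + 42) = s - 6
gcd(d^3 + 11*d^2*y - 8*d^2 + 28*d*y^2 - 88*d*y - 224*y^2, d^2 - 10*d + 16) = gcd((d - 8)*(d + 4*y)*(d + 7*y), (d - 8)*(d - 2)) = d - 8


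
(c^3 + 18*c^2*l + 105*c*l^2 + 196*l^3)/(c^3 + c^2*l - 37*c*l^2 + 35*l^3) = (c^2 + 11*c*l + 28*l^2)/(c^2 - 6*c*l + 5*l^2)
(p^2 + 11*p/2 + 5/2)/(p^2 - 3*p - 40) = (p + 1/2)/(p - 8)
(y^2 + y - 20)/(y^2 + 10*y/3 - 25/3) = 3*(y - 4)/(3*y - 5)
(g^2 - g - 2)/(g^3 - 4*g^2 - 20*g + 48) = (g + 1)/(g^2 - 2*g - 24)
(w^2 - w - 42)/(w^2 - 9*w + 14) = (w + 6)/(w - 2)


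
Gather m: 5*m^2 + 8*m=5*m^2 + 8*m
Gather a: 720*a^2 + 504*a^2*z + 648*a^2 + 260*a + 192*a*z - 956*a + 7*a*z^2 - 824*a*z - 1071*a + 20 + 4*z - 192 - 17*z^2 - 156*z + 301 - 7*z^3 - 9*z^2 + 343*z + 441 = a^2*(504*z + 1368) + a*(7*z^2 - 632*z - 1767) - 7*z^3 - 26*z^2 + 191*z + 570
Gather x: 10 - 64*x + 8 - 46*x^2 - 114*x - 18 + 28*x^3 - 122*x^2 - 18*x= 28*x^3 - 168*x^2 - 196*x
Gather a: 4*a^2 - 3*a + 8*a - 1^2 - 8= 4*a^2 + 5*a - 9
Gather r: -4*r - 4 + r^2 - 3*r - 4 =r^2 - 7*r - 8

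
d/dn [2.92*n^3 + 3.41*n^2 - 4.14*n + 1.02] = 8.76*n^2 + 6.82*n - 4.14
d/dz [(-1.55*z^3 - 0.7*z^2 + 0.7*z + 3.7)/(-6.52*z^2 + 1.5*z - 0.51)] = (10.106*z^4 - 4.65*z^3 + 5.8855*z^2 + 48.962*z - 5.907)/(42.5104*z^4 - 19.56*z^3 + 8.9004*z^2 - 1.53*z + 0.2601)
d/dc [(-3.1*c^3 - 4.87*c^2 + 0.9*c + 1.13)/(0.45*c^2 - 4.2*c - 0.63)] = (-1.395*c^4 + 26.04*c^3 + 25.908*c^2 + 5.1192*c + 4.179)/(0.2025*c^4 - 3.78*c^3 + 17.073*c^2 + 5.292*c + 0.3969)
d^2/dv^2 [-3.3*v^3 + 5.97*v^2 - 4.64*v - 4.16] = 11.94 - 19.8*v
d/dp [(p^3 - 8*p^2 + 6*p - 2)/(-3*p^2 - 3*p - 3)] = (-p^4 - 2*p^3 + 11*p^2 + 12*p - 8)/(3*(p^4 + 2*p^3 + 3*p^2 + 2*p + 1))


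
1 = 1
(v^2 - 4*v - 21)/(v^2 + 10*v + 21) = (v - 7)/(v + 7)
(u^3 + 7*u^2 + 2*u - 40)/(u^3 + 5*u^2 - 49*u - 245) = (u^2 + 2*u - 8)/(u^2 - 49)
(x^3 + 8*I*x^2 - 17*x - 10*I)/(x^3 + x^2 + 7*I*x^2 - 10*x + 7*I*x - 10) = (x + I)/(x + 1)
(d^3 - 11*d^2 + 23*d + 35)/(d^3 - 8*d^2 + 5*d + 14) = (d - 5)/(d - 2)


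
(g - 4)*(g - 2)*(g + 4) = g^3 - 2*g^2 - 16*g + 32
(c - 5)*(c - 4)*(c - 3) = c^3 - 12*c^2 + 47*c - 60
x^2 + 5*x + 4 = (x + 1)*(x + 4)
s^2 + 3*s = s*(s + 3)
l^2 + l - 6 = (l - 2)*(l + 3)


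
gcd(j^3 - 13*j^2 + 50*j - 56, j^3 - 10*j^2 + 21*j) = j - 7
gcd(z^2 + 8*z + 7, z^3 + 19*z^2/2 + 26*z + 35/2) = z + 1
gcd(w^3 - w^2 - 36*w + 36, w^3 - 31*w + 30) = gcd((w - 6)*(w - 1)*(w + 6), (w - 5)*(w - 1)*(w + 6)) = w^2 + 5*w - 6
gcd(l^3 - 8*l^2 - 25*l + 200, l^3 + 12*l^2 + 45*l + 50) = l + 5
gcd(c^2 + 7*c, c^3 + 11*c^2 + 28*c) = c^2 + 7*c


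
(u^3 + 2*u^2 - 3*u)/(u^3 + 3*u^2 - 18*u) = (u^2 + 2*u - 3)/(u^2 + 3*u - 18)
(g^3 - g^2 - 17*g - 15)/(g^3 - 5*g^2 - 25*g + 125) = (g^2 + 4*g + 3)/(g^2 - 25)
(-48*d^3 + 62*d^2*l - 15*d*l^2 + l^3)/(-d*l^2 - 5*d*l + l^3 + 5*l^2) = (48*d^2 - 14*d*l + l^2)/(l*(l + 5))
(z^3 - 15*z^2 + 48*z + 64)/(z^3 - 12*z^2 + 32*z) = (z^2 - 7*z - 8)/(z*(z - 4))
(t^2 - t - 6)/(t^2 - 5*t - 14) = (t - 3)/(t - 7)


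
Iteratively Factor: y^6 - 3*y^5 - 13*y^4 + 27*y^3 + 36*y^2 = (y)*(y^5 - 3*y^4 - 13*y^3 + 27*y^2 + 36*y) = y^2*(y^4 - 3*y^3 - 13*y^2 + 27*y + 36) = y^2*(y + 1)*(y^3 - 4*y^2 - 9*y + 36) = y^2*(y - 3)*(y + 1)*(y^2 - y - 12) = y^2*(y - 4)*(y - 3)*(y + 1)*(y + 3)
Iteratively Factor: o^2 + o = (o)*(o + 1)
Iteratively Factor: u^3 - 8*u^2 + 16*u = (u - 4)*(u^2 - 4*u) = u*(u - 4)*(u - 4)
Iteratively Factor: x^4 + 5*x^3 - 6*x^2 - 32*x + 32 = (x - 2)*(x^3 + 7*x^2 + 8*x - 16) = (x - 2)*(x + 4)*(x^2 + 3*x - 4) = (x - 2)*(x - 1)*(x + 4)*(x + 4)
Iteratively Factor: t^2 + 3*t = (t)*(t + 3)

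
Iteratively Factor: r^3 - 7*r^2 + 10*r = (r)*(r^2 - 7*r + 10) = r*(r - 5)*(r - 2)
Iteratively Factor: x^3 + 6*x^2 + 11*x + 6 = (x + 1)*(x^2 + 5*x + 6) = (x + 1)*(x + 3)*(x + 2)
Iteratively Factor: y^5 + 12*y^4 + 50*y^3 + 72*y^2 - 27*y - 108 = (y + 3)*(y^4 + 9*y^3 + 23*y^2 + 3*y - 36) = (y - 1)*(y + 3)*(y^3 + 10*y^2 + 33*y + 36) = (y - 1)*(y + 3)^2*(y^2 + 7*y + 12) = (y - 1)*(y + 3)^2*(y + 4)*(y + 3)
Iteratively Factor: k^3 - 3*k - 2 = (k + 1)*(k^2 - k - 2) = (k - 2)*(k + 1)*(k + 1)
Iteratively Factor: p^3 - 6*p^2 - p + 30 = (p + 2)*(p^2 - 8*p + 15) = (p - 3)*(p + 2)*(p - 5)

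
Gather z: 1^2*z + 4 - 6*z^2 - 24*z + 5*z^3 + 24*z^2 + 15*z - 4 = 5*z^3 + 18*z^2 - 8*z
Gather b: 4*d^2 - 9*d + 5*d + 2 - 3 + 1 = 4*d^2 - 4*d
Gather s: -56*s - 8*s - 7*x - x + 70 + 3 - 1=-64*s - 8*x + 72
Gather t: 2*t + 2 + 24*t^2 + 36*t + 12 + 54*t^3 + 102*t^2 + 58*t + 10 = 54*t^3 + 126*t^2 + 96*t + 24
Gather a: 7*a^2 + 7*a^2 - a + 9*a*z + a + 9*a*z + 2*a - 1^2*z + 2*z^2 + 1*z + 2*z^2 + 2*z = 14*a^2 + a*(18*z + 2) + 4*z^2 + 2*z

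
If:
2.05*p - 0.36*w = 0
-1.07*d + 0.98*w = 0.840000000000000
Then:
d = 0.91588785046729*w - 0.785046728971963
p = 0.175609756097561*w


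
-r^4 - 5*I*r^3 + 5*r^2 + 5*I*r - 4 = (r + I)*(r + 4*I)*(-I*r - I)*(-I*r + I)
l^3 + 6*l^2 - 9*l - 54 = (l - 3)*(l + 3)*(l + 6)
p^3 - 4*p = p*(p - 2)*(p + 2)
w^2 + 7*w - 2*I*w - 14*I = (w + 7)*(w - 2*I)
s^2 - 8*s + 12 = (s - 6)*(s - 2)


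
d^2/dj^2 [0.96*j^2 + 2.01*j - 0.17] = 1.92000000000000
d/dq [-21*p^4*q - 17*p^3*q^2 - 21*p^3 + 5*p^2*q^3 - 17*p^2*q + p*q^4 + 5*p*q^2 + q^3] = -21*p^4 - 34*p^3*q + 15*p^2*q^2 - 17*p^2 + 4*p*q^3 + 10*p*q + 3*q^2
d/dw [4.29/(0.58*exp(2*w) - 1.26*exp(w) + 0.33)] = (5.4054 - 4.9764*exp(w))*exp(w)/(0.58*exp(2*w) - 1.26*exp(w) + 0.33)^2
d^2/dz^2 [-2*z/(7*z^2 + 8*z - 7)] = 4*(-4*z*(7*z + 4)^2 + (21*z + 8)*(7*z^2 + 8*z - 7))/(7*z^2 + 8*z - 7)^3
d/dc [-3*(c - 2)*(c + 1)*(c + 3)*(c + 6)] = -12*c^3 - 72*c^2 - 42*c + 108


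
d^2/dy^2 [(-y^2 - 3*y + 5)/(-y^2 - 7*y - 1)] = 4*(-2*y^3 - 9*y^2 - 57*y - 130)/(y^6 + 21*y^5 + 150*y^4 + 385*y^3 + 150*y^2 + 21*y + 1)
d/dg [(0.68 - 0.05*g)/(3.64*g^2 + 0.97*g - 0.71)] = (0.182*g^2 - 4.9504*g - 0.6241)/(13.2496*g^4 + 7.0616*g^3 - 4.2279*g^2 - 1.3774*g + 0.5041)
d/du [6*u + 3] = 6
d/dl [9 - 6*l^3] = -18*l^2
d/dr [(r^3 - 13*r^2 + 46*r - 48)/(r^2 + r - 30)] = (r^4 + 2*r^3 - 149*r^2 + 876*r - 1332)/(r^4 + 2*r^3 - 59*r^2 - 60*r + 900)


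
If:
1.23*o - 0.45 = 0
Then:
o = 0.37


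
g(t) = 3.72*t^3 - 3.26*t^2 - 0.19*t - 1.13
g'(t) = 11.16*t^2 - 6.52*t - 0.19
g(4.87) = 350.29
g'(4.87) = 232.74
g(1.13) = -0.14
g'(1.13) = 6.69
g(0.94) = -1.10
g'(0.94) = 3.54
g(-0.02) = -1.13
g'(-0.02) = -0.06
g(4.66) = 303.64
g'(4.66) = 211.77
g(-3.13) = -146.54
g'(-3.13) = 129.55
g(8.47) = 2023.83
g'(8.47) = 745.21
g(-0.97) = -7.41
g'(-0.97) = 16.63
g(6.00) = 683.89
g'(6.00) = 362.45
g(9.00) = 2444.98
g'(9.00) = 845.09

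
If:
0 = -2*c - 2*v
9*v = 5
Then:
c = -5/9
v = 5/9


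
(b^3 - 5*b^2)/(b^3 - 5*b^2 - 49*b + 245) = b^2/(b^2 - 49)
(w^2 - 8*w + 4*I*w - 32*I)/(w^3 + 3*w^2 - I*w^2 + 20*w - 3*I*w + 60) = (w - 8)/(w^2 + w*(3 - 5*I) - 15*I)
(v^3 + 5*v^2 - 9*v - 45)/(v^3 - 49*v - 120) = (v - 3)/(v - 8)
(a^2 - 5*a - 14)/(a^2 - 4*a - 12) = (a - 7)/(a - 6)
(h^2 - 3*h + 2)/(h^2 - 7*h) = (h^2 - 3*h + 2)/(h*(h - 7))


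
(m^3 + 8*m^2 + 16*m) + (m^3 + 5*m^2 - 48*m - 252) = 2*m^3 + 13*m^2 - 32*m - 252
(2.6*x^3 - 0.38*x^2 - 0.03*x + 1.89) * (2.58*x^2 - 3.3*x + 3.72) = 6.708*x^5 - 9.5604*x^4 + 10.8486*x^3 + 3.5616*x^2 - 6.3486*x + 7.0308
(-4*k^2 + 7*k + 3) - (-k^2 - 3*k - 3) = -3*k^2 + 10*k + 6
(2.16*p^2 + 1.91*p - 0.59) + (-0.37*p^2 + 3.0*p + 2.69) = 1.79*p^2 + 4.91*p + 2.1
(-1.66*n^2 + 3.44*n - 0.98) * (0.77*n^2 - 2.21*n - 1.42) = -1.2782*n^4 + 6.3174*n^3 - 5.9998*n^2 - 2.719*n + 1.3916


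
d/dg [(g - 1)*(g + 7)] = 2*g + 6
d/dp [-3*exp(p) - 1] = -3*exp(p)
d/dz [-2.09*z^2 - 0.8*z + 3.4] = -4.18*z - 0.8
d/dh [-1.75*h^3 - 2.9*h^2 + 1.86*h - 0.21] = -5.25*h^2 - 5.8*h + 1.86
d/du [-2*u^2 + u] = 1 - 4*u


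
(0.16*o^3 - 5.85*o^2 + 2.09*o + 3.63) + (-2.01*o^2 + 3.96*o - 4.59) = 0.16*o^3 - 7.86*o^2 + 6.05*o - 0.96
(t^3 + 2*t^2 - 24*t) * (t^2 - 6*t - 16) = t^5 - 4*t^4 - 52*t^3 + 112*t^2 + 384*t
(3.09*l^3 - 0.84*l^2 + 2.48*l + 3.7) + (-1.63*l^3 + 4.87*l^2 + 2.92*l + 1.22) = 1.46*l^3 + 4.03*l^2 + 5.4*l + 4.92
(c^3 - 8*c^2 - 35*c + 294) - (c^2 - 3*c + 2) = c^3 - 9*c^2 - 32*c + 292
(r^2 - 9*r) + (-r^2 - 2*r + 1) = 1 - 11*r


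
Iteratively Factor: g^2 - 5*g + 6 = (g - 3)*(g - 2)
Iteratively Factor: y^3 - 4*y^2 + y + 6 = (y - 3)*(y^2 - y - 2) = (y - 3)*(y - 2)*(y + 1)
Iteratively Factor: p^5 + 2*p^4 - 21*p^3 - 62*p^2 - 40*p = (p - 5)*(p^4 + 7*p^3 + 14*p^2 + 8*p) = p*(p - 5)*(p^3 + 7*p^2 + 14*p + 8) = p*(p - 5)*(p + 2)*(p^2 + 5*p + 4) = p*(p - 5)*(p + 2)*(p + 4)*(p + 1)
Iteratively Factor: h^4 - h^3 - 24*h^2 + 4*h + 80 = (h + 4)*(h^3 - 5*h^2 - 4*h + 20) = (h + 2)*(h + 4)*(h^2 - 7*h + 10) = (h - 2)*(h + 2)*(h + 4)*(h - 5)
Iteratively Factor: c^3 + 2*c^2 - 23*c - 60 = (c + 4)*(c^2 - 2*c - 15) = (c + 3)*(c + 4)*(c - 5)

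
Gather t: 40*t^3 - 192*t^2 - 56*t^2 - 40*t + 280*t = 40*t^3 - 248*t^2 + 240*t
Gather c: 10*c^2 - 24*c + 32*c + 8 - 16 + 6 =10*c^2 + 8*c - 2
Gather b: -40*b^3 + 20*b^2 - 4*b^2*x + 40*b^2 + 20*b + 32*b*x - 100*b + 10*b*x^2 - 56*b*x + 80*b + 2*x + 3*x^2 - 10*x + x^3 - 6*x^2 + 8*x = -40*b^3 + b^2*(60 - 4*x) + b*(10*x^2 - 24*x) + x^3 - 3*x^2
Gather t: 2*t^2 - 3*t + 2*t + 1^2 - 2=2*t^2 - t - 1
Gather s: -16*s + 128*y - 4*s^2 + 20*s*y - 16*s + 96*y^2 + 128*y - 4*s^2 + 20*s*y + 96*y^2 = -8*s^2 + s*(40*y - 32) + 192*y^2 + 256*y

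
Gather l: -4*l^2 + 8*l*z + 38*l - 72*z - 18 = -4*l^2 + l*(8*z + 38) - 72*z - 18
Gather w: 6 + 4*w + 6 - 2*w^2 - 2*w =-2*w^2 + 2*w + 12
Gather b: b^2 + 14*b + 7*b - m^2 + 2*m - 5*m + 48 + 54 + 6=b^2 + 21*b - m^2 - 3*m + 108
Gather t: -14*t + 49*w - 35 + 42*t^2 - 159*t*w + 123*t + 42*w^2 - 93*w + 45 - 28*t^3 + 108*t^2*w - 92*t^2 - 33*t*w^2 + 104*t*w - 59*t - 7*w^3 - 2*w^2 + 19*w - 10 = -28*t^3 + t^2*(108*w - 50) + t*(-33*w^2 - 55*w + 50) - 7*w^3 + 40*w^2 - 25*w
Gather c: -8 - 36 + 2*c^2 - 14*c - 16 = 2*c^2 - 14*c - 60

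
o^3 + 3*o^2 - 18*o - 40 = (o - 4)*(o + 2)*(o + 5)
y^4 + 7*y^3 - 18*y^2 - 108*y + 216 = (y - 3)*(y - 2)*(y + 6)^2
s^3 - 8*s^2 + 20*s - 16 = (s - 4)*(s - 2)^2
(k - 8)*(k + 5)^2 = k^3 + 2*k^2 - 55*k - 200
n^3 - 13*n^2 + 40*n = n*(n - 8)*(n - 5)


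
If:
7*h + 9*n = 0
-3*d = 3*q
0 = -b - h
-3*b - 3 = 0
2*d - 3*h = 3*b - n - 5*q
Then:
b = -1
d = -7/27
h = 1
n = -7/9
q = 7/27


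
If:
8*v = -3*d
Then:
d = -8*v/3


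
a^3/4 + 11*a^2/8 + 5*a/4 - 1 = (a/4 + 1)*(a - 1/2)*(a + 2)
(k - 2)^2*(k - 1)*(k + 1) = k^4 - 4*k^3 + 3*k^2 + 4*k - 4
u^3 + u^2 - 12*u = u*(u - 3)*(u + 4)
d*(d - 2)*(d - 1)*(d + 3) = d^4 - 7*d^2 + 6*d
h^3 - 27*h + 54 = (h - 3)^2*(h + 6)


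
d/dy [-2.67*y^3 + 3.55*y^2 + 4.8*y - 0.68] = -8.01*y^2 + 7.1*y + 4.8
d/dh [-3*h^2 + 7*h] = 7 - 6*h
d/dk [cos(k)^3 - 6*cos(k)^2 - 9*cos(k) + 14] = 3*(sin(k)^2 + 4*cos(k) + 2)*sin(k)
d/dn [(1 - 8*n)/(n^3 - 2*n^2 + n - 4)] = (-8*n^3 + 16*n^2 - 8*n + (8*n - 1)*(3*n^2 - 4*n + 1) + 32)/(n^3 - 2*n^2 + n - 4)^2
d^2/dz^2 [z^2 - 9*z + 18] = 2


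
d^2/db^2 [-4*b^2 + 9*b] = -8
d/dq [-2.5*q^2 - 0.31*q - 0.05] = -5.0*q - 0.31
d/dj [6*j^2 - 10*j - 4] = 12*j - 10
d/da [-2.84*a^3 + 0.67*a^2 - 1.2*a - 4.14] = -8.52*a^2 + 1.34*a - 1.2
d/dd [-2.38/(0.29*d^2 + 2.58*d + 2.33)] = (1.3804*d + 6.1404)/(0.29*d^2 + 2.58*d + 2.33)^2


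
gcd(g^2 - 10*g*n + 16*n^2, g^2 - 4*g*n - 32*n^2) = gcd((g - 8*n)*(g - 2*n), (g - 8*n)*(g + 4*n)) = g - 8*n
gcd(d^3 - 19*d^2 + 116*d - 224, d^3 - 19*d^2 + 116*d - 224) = d^3 - 19*d^2 + 116*d - 224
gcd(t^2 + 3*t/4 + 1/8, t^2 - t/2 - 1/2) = t + 1/2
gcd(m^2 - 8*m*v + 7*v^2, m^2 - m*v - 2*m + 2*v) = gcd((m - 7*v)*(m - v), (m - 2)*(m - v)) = -m + v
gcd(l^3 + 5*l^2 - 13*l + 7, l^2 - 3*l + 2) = l - 1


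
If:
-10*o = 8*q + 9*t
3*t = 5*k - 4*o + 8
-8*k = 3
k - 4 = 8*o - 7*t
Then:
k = -3/8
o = 119/208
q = -28/13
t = 133/104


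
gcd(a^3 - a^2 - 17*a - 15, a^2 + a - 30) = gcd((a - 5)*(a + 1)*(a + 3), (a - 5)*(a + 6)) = a - 5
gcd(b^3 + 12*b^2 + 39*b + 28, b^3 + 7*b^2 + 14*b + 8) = b^2 + 5*b + 4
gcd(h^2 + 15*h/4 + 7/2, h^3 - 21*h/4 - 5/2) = h + 2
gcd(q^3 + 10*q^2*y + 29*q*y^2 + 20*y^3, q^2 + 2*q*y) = 1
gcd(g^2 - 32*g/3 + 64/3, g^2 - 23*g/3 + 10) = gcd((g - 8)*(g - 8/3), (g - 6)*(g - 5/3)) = 1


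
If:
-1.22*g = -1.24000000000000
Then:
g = 1.02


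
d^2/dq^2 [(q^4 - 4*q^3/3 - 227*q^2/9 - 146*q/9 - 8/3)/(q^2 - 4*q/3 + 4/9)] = 2*(81*q^4 - 216*q^3 + 216*q^2 - 4182*q - 3308)/(81*q^4 - 216*q^3 + 216*q^2 - 96*q + 16)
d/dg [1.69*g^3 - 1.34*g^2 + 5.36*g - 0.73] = 5.07*g^2 - 2.68*g + 5.36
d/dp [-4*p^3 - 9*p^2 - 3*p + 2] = -12*p^2 - 18*p - 3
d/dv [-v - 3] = -1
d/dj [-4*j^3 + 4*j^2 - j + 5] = -12*j^2 + 8*j - 1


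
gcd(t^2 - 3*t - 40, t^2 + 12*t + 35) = t + 5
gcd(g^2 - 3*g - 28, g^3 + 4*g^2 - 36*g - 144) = g + 4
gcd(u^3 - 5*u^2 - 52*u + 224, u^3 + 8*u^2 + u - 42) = u + 7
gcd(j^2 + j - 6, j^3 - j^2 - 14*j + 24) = j - 2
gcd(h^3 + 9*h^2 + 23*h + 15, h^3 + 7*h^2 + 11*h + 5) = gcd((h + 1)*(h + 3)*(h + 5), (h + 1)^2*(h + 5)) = h^2 + 6*h + 5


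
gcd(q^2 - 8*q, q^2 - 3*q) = q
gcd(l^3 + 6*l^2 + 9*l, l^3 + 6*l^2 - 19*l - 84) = l + 3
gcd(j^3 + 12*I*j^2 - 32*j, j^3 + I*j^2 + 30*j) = j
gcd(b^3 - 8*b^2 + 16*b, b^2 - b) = b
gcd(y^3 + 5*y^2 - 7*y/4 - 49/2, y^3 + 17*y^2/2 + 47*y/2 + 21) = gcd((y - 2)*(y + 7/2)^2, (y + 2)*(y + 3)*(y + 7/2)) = y + 7/2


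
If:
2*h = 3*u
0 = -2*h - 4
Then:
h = -2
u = -4/3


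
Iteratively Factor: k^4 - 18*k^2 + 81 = (k + 3)*(k^3 - 3*k^2 - 9*k + 27) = (k - 3)*(k + 3)*(k^2 - 9) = (k - 3)^2*(k + 3)*(k + 3)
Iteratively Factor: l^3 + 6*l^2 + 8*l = (l + 2)*(l^2 + 4*l) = (l + 2)*(l + 4)*(l)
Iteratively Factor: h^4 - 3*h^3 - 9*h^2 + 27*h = (h)*(h^3 - 3*h^2 - 9*h + 27) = h*(h - 3)*(h^2 - 9) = h*(h - 3)*(h + 3)*(h - 3)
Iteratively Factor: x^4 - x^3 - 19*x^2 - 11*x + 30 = (x + 2)*(x^3 - 3*x^2 - 13*x + 15) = (x - 5)*(x + 2)*(x^2 + 2*x - 3) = (x - 5)*(x - 1)*(x + 2)*(x + 3)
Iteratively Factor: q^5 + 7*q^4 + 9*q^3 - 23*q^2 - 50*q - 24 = (q + 1)*(q^4 + 6*q^3 + 3*q^2 - 26*q - 24) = (q - 2)*(q + 1)*(q^3 + 8*q^2 + 19*q + 12) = (q - 2)*(q + 1)*(q + 3)*(q^2 + 5*q + 4) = (q - 2)*(q + 1)*(q + 3)*(q + 4)*(q + 1)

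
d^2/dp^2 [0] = 0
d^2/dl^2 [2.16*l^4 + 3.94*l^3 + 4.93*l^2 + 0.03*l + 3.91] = 25.92*l^2 + 23.64*l + 9.86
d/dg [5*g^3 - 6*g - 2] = 15*g^2 - 6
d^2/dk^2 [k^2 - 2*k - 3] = 2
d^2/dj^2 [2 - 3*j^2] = -6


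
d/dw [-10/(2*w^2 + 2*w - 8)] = 5*(2*w + 1)/(w^2 + w - 4)^2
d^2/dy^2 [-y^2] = -2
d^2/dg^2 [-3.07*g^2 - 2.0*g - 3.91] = -6.14000000000000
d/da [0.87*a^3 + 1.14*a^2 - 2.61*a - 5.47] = 2.61*a^2 + 2.28*a - 2.61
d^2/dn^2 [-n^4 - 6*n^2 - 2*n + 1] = -12*n^2 - 12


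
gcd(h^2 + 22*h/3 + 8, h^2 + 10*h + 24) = h + 6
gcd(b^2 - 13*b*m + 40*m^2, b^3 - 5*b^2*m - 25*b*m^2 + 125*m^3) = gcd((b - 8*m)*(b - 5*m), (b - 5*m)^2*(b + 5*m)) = b - 5*m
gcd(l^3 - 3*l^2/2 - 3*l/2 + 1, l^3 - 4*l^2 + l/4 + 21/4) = l + 1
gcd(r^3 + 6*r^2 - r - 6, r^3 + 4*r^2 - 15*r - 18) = r^2 + 7*r + 6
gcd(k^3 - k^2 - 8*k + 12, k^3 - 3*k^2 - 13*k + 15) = k + 3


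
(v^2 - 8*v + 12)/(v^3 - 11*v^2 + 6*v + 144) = (v - 2)/(v^2 - 5*v - 24)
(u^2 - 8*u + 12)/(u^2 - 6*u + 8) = (u - 6)/(u - 4)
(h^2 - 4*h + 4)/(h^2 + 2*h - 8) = (h - 2)/(h + 4)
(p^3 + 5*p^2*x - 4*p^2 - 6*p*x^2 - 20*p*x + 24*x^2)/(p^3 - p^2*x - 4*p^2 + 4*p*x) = (p + 6*x)/p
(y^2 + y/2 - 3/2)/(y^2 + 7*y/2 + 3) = (y - 1)/(y + 2)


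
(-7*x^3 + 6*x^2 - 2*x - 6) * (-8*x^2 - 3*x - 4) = 56*x^5 - 27*x^4 + 26*x^3 + 30*x^2 + 26*x + 24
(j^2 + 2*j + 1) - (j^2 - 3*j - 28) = 5*j + 29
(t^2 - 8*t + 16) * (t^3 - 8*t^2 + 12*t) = t^5 - 16*t^4 + 92*t^3 - 224*t^2 + 192*t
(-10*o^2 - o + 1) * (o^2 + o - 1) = -10*o^4 - 11*o^3 + 10*o^2 + 2*o - 1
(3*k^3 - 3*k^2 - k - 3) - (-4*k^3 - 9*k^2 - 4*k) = 7*k^3 + 6*k^2 + 3*k - 3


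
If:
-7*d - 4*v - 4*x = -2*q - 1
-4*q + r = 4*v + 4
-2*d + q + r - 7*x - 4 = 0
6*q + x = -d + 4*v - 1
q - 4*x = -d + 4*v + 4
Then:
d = 26/45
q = -17/45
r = 53/45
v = -59/180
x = -28/45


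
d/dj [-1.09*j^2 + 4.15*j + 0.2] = 4.15 - 2.18*j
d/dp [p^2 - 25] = 2*p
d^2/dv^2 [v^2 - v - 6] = 2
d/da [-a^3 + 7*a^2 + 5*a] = -3*a^2 + 14*a + 5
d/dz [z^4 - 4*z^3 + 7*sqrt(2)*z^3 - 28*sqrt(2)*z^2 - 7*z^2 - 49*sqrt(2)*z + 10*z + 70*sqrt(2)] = 4*z^3 - 12*z^2 + 21*sqrt(2)*z^2 - 56*sqrt(2)*z - 14*z - 49*sqrt(2) + 10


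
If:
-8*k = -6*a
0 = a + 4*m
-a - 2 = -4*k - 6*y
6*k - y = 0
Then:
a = 2/29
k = 3/58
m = -1/58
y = 9/29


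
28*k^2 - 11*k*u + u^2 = (-7*k + u)*(-4*k + u)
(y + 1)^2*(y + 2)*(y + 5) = y^4 + 9*y^3 + 25*y^2 + 27*y + 10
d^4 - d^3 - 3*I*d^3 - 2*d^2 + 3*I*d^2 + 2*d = d*(d - 1)*(d - 2*I)*(d - I)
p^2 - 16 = (p - 4)*(p + 4)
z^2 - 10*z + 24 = (z - 6)*(z - 4)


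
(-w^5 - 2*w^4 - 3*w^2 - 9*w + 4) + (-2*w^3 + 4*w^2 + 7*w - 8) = -w^5 - 2*w^4 - 2*w^3 + w^2 - 2*w - 4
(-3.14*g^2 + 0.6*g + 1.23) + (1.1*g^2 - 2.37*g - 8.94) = -2.04*g^2 - 1.77*g - 7.71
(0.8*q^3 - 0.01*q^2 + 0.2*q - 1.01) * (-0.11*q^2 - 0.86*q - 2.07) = -0.088*q^5 - 0.6869*q^4 - 1.6694*q^3 - 0.0402*q^2 + 0.4546*q + 2.0907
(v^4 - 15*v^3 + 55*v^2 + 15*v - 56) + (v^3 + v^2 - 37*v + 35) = v^4 - 14*v^3 + 56*v^2 - 22*v - 21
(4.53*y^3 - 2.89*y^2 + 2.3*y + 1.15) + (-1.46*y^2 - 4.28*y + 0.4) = 4.53*y^3 - 4.35*y^2 - 1.98*y + 1.55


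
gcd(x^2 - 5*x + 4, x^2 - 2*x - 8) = x - 4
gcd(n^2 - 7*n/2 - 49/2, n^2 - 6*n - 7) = n - 7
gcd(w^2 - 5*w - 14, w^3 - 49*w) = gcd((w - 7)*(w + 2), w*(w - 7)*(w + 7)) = w - 7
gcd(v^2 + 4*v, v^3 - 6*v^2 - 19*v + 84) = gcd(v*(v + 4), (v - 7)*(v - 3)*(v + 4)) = v + 4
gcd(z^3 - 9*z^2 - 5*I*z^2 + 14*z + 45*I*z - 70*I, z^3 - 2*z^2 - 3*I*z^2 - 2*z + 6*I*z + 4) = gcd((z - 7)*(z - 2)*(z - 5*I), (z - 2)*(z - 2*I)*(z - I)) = z - 2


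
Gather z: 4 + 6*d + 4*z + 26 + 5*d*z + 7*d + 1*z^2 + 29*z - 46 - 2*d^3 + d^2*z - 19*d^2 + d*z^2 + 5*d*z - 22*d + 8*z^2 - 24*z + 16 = -2*d^3 - 19*d^2 - 9*d + z^2*(d + 9) + z*(d^2 + 10*d + 9)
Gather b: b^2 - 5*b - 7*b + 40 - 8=b^2 - 12*b + 32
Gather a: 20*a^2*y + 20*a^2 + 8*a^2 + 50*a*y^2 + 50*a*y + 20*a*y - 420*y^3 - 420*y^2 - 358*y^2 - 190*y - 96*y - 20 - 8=a^2*(20*y + 28) + a*(50*y^2 + 70*y) - 420*y^3 - 778*y^2 - 286*y - 28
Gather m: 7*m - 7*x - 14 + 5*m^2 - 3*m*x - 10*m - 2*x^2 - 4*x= 5*m^2 + m*(-3*x - 3) - 2*x^2 - 11*x - 14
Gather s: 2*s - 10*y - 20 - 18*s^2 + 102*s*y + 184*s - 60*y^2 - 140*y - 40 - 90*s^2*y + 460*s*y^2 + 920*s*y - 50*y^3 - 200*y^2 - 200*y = s^2*(-90*y - 18) + s*(460*y^2 + 1022*y + 186) - 50*y^3 - 260*y^2 - 350*y - 60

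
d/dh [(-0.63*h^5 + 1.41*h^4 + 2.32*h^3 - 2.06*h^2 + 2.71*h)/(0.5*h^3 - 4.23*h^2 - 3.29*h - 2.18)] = (-0.63*h^7 + 8.6997*h^6 - 3.6378*h^5 - 15.8333*h^4 - 30.2708*h^3 + 3.0679*h^2 + 8.9816*h - 5.9078)/(0.25*h^6 - 4.23*h^5 + 14.6029*h^4 + 25.6534*h^3 + 29.2669*h^2 + 14.3444*h + 4.7524)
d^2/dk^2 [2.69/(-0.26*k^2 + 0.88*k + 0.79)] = (-0.363688*k^2 + 1.230944*k + 2.69*(0.52*k - 0.88)*(1.04*k - 1.76) + 1.105052)/(-0.26*k^2 + 0.88*k + 0.79)^3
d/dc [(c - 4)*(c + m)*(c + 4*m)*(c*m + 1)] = m*(c - 4)*(c + m)*(c + 4*m) + (c - 4)*(c + m)*(c*m + 1) + (c - 4)*(c + 4*m)*(c*m + 1) + (c + m)*(c + 4*m)*(c*m + 1)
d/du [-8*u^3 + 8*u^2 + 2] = 8*u*(2 - 3*u)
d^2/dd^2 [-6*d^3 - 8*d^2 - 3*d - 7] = -36*d - 16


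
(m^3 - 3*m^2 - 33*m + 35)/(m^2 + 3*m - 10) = (m^2 - 8*m + 7)/(m - 2)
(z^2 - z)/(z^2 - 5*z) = (z - 1)/(z - 5)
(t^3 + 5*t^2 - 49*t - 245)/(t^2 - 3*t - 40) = (t^2 - 49)/(t - 8)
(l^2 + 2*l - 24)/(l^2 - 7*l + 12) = (l + 6)/(l - 3)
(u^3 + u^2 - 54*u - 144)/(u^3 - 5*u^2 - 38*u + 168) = (u^2 - 5*u - 24)/(u^2 - 11*u + 28)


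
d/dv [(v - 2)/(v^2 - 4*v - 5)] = (v^2 - 4*v - 2*(v - 2)^2 - 5)/(-v^2 + 4*v + 5)^2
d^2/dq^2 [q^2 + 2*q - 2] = 2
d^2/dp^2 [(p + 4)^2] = 2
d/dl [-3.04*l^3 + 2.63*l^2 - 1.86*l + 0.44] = -9.12*l^2 + 5.26*l - 1.86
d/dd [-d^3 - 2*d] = -3*d^2 - 2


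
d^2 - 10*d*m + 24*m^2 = (d - 6*m)*(d - 4*m)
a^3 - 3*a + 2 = (a - 1)^2*(a + 2)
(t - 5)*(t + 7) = t^2 + 2*t - 35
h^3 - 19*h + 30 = (h - 3)*(h - 2)*(h + 5)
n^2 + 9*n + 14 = (n + 2)*(n + 7)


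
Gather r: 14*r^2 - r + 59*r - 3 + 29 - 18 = 14*r^2 + 58*r + 8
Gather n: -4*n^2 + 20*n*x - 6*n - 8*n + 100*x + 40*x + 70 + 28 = -4*n^2 + n*(20*x - 14) + 140*x + 98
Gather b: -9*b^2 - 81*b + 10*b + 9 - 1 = -9*b^2 - 71*b + 8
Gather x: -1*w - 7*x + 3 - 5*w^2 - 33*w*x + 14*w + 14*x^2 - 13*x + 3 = -5*w^2 + 13*w + 14*x^2 + x*(-33*w - 20) + 6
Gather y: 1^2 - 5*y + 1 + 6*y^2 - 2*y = 6*y^2 - 7*y + 2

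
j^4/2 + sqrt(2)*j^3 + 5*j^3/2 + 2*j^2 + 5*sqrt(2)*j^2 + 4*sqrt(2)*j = j*(j/2 + 1/2)*(j + 4)*(j + 2*sqrt(2))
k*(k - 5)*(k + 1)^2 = k^4 - 3*k^3 - 9*k^2 - 5*k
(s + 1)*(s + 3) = s^2 + 4*s + 3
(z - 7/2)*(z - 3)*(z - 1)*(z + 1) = z^4 - 13*z^3/2 + 19*z^2/2 + 13*z/2 - 21/2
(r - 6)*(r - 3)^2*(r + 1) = r^4 - 11*r^3 + 33*r^2 - 9*r - 54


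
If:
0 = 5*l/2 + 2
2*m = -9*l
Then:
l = -4/5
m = 18/5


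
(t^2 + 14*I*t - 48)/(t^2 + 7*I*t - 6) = (t + 8*I)/(t + I)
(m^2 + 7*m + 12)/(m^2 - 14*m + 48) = (m^2 + 7*m + 12)/(m^2 - 14*m + 48)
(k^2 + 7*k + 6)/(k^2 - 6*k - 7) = (k + 6)/(k - 7)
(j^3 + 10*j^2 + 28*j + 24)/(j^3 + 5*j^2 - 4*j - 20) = (j^2 + 8*j + 12)/(j^2 + 3*j - 10)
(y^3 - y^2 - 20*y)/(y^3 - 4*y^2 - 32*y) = (y - 5)/(y - 8)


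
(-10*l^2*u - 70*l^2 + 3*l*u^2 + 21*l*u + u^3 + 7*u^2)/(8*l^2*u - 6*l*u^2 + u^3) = (5*l*u + 35*l + u^2 + 7*u)/(u*(-4*l + u))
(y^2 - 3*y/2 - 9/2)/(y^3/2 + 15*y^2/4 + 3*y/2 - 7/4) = 2*(2*y^2 - 3*y - 9)/(2*y^3 + 15*y^2 + 6*y - 7)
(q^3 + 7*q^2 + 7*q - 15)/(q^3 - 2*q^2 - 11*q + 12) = (q + 5)/(q - 4)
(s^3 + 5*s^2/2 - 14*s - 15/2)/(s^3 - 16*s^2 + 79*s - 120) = (2*s^2 + 11*s + 5)/(2*(s^2 - 13*s + 40))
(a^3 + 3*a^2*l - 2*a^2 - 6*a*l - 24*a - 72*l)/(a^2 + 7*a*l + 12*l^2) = (a^2 - 2*a - 24)/(a + 4*l)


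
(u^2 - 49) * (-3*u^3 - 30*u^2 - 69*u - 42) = -3*u^5 - 30*u^4 + 78*u^3 + 1428*u^2 + 3381*u + 2058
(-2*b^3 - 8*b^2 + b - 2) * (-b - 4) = 2*b^4 + 16*b^3 + 31*b^2 - 2*b + 8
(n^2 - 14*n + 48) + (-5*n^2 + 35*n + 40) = -4*n^2 + 21*n + 88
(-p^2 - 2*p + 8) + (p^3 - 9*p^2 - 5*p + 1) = p^3 - 10*p^2 - 7*p + 9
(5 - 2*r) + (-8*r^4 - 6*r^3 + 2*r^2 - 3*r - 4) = -8*r^4 - 6*r^3 + 2*r^2 - 5*r + 1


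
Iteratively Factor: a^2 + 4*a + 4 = (a + 2)*(a + 2)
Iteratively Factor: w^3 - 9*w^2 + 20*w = (w - 5)*(w^2 - 4*w) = w*(w - 5)*(w - 4)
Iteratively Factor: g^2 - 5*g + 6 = (g - 3)*(g - 2)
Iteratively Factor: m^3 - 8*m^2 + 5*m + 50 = (m - 5)*(m^2 - 3*m - 10) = (m - 5)*(m + 2)*(m - 5)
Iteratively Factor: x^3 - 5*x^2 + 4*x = (x - 4)*(x^2 - x) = (x - 4)*(x - 1)*(x)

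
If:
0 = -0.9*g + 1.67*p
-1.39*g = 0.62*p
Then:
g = 0.00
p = 0.00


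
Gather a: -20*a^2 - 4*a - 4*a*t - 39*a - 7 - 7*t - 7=-20*a^2 + a*(-4*t - 43) - 7*t - 14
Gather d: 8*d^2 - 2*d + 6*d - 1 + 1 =8*d^2 + 4*d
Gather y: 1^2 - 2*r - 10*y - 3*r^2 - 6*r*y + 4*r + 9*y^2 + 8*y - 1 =-3*r^2 + 2*r + 9*y^2 + y*(-6*r - 2)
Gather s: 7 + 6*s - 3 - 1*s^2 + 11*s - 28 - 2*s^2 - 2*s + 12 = -3*s^2 + 15*s - 12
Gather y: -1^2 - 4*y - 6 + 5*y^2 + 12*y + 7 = 5*y^2 + 8*y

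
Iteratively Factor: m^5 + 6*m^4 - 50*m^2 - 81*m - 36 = (m + 1)*(m^4 + 5*m^3 - 5*m^2 - 45*m - 36) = (m + 1)^2*(m^3 + 4*m^2 - 9*m - 36) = (m + 1)^2*(m + 3)*(m^2 + m - 12) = (m + 1)^2*(m + 3)*(m + 4)*(m - 3)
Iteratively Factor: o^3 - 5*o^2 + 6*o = (o - 2)*(o^2 - 3*o) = o*(o - 2)*(o - 3)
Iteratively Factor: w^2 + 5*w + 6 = (w + 3)*(w + 2)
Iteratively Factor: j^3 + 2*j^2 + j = (j + 1)*(j^2 + j) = (j + 1)^2*(j)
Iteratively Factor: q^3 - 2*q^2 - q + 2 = (q - 2)*(q^2 - 1) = (q - 2)*(q + 1)*(q - 1)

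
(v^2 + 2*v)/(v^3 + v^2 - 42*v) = (v + 2)/(v^2 + v - 42)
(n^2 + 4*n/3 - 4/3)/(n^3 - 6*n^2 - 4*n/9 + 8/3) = 3*(n + 2)/(3*n^2 - 16*n - 12)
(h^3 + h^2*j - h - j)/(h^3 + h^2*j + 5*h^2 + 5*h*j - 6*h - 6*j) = (h + 1)/(h + 6)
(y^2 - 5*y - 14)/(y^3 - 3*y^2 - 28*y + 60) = (y^2 - 5*y - 14)/(y^3 - 3*y^2 - 28*y + 60)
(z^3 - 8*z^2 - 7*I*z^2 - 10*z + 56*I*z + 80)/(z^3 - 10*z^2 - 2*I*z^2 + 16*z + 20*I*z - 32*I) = (z - 5*I)/(z - 2)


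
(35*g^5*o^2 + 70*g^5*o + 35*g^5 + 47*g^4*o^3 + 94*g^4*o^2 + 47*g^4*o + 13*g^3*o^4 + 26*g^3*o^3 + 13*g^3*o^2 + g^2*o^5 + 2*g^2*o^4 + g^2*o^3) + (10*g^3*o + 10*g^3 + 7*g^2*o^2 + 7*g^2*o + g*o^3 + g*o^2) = 35*g^5*o^2 + 70*g^5*o + 35*g^5 + 47*g^4*o^3 + 94*g^4*o^2 + 47*g^4*o + 13*g^3*o^4 + 26*g^3*o^3 + 13*g^3*o^2 + 10*g^3*o + 10*g^3 + g^2*o^5 + 2*g^2*o^4 + g^2*o^3 + 7*g^2*o^2 + 7*g^2*o + g*o^3 + g*o^2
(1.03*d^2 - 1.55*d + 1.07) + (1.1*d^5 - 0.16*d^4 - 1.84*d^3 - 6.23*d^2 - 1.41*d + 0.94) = 1.1*d^5 - 0.16*d^4 - 1.84*d^3 - 5.2*d^2 - 2.96*d + 2.01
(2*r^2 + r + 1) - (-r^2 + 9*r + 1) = 3*r^2 - 8*r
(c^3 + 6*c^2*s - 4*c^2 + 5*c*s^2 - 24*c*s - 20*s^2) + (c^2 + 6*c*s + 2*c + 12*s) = c^3 + 6*c^2*s - 3*c^2 + 5*c*s^2 - 18*c*s + 2*c - 20*s^2 + 12*s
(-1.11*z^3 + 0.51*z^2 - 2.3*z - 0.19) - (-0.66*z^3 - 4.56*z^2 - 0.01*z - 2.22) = -0.45*z^3 + 5.07*z^2 - 2.29*z + 2.03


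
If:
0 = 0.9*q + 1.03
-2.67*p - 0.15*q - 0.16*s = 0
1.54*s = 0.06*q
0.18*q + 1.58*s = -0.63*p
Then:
No Solution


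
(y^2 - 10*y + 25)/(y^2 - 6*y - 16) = (-y^2 + 10*y - 25)/(-y^2 + 6*y + 16)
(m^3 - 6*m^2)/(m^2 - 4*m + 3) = m^2*(m - 6)/(m^2 - 4*m + 3)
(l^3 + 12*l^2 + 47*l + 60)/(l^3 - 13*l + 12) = (l^2 + 8*l + 15)/(l^2 - 4*l + 3)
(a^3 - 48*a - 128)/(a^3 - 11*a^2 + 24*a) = (a^2 + 8*a + 16)/(a*(a - 3))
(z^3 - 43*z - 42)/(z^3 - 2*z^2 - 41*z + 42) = (z + 1)/(z - 1)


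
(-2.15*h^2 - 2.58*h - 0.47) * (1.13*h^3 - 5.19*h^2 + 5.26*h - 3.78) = -2.4295*h^5 + 8.2431*h^4 + 1.5501*h^3 - 3.0045*h^2 + 7.2802*h + 1.7766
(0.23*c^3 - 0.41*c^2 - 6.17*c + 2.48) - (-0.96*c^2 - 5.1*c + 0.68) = 0.23*c^3 + 0.55*c^2 - 1.07*c + 1.8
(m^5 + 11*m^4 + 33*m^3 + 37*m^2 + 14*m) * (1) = m^5 + 11*m^4 + 33*m^3 + 37*m^2 + 14*m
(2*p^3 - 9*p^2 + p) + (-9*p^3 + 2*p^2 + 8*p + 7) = -7*p^3 - 7*p^2 + 9*p + 7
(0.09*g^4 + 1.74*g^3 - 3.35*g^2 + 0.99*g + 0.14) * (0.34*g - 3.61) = 0.0306*g^5 + 0.2667*g^4 - 7.4204*g^3 + 12.4301*g^2 - 3.5263*g - 0.5054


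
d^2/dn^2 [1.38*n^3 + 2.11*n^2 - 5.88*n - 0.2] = 8.28*n + 4.22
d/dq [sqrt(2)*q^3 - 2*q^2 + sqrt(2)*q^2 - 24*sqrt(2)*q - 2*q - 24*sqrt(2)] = 3*sqrt(2)*q^2 - 4*q + 2*sqrt(2)*q - 24*sqrt(2) - 2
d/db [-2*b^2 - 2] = -4*b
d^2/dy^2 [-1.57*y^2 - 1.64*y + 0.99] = -3.14000000000000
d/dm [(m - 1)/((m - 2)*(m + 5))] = (-m^2 + 2*m - 7)/(m^4 + 6*m^3 - 11*m^2 - 60*m + 100)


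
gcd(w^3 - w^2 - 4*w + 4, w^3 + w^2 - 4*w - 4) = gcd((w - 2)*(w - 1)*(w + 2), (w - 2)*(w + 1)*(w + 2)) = w^2 - 4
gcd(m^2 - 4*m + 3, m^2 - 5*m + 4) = m - 1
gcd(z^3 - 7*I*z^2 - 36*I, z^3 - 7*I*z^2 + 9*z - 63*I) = z - 3*I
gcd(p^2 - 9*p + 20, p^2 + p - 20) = p - 4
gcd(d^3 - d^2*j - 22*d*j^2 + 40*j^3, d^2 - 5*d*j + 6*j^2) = d - 2*j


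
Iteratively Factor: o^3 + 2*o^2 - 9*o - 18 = (o + 2)*(o^2 - 9) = (o - 3)*(o + 2)*(o + 3)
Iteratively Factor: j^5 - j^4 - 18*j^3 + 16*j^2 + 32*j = (j - 4)*(j^4 + 3*j^3 - 6*j^2 - 8*j) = j*(j - 4)*(j^3 + 3*j^2 - 6*j - 8) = j*(j - 4)*(j + 1)*(j^2 + 2*j - 8) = j*(j - 4)*(j + 1)*(j + 4)*(j - 2)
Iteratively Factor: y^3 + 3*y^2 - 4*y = (y + 4)*(y^2 - y) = y*(y + 4)*(y - 1)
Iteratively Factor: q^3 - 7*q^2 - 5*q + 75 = (q - 5)*(q^2 - 2*q - 15) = (q - 5)^2*(q + 3)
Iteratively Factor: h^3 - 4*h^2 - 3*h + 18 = (h - 3)*(h^2 - h - 6) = (h - 3)^2*(h + 2)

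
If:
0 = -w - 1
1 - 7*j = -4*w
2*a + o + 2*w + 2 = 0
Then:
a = -o/2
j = -3/7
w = -1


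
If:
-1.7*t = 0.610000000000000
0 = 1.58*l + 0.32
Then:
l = -0.20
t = -0.36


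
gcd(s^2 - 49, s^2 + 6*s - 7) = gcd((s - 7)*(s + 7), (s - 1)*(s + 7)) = s + 7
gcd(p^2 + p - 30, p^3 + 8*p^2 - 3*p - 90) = p + 6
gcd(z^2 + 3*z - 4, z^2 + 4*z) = z + 4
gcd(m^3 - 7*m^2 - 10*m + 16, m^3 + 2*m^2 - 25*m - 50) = m + 2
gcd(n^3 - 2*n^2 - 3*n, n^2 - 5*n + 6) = n - 3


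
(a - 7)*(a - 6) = a^2 - 13*a + 42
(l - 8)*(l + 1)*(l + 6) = l^3 - l^2 - 50*l - 48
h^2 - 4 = (h - 2)*(h + 2)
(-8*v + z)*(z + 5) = -8*v*z - 40*v + z^2 + 5*z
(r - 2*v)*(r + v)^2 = r^3 - 3*r*v^2 - 2*v^3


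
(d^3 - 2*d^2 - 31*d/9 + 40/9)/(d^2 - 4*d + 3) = (d^2 - d - 40/9)/(d - 3)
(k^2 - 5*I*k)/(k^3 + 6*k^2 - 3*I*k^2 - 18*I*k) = (k - 5*I)/(k^2 + 3*k*(2 - I) - 18*I)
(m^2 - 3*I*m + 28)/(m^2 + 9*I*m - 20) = (m - 7*I)/(m + 5*I)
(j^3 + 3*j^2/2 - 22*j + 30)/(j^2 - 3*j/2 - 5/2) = (j^2 + 4*j - 12)/(j + 1)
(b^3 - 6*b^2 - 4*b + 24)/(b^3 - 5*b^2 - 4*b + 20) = (b - 6)/(b - 5)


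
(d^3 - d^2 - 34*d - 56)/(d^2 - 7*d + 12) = (d^3 - d^2 - 34*d - 56)/(d^2 - 7*d + 12)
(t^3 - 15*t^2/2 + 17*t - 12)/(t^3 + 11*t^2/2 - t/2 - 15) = (t^2 - 6*t + 8)/(t^2 + 7*t + 10)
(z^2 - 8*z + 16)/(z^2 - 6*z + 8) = (z - 4)/(z - 2)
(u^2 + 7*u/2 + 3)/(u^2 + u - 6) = (u^2 + 7*u/2 + 3)/(u^2 + u - 6)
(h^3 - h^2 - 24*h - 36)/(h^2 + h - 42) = (h^2 + 5*h + 6)/(h + 7)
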